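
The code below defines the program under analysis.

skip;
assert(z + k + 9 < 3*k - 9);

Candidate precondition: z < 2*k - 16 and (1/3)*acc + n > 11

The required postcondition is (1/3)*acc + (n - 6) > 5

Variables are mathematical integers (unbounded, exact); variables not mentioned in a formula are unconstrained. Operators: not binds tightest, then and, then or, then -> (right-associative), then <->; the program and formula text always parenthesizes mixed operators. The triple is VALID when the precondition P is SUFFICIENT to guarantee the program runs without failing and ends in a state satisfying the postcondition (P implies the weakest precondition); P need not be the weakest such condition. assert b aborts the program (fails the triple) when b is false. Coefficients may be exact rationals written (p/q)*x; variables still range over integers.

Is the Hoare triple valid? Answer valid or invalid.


Working backward. After the program, the postcondition (1/3)*acc + (n - 6) > 5 must hold; in canonical form it is (1/3)*acc + n > 11.
Before assert z + k + 9 < 3*k - 9: z < 2*k - 18 and (1/3)*acc + n > 11
Before skip: z < 2*k - 18 and (1/3)*acc + n > 11
The weakest precondition is z < 2*k - 18 and (1/3)*acc + n > 11.
Check whether z < 2*k - 16 and (1/3)*acc + n > 11 implies it.
Countermodel: at the initial state acc = 34, k = 0, n = 0, z = -17, the precondition holds but the weakest precondition fails.
Answer: invalid


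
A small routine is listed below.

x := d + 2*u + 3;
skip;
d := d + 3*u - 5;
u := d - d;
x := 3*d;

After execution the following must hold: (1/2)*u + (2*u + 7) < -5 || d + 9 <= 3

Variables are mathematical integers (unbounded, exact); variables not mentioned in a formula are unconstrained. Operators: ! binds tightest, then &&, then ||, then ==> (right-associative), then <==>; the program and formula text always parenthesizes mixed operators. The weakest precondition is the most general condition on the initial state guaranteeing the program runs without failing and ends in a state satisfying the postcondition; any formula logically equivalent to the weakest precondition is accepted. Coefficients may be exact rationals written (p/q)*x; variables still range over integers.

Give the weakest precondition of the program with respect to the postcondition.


Working backward. After the program, the postcondition (1/2)*u + (2*u + 7) < -5 || d + 9 <= 3 must hold; in canonical form it is (5/2)*u < -12 || d <= -6.
Before x := 3*d: (5/2)*u < -12 || d <= -6
Before u := d - d: d <= -6
Before d := d + 3*u - 5: d + 3*u <= -1
Before skip: d + 3*u <= -1
Before x := d + 2*u + 3: d + 3*u <= -1
Answer: WP = d + 3*u <= -1


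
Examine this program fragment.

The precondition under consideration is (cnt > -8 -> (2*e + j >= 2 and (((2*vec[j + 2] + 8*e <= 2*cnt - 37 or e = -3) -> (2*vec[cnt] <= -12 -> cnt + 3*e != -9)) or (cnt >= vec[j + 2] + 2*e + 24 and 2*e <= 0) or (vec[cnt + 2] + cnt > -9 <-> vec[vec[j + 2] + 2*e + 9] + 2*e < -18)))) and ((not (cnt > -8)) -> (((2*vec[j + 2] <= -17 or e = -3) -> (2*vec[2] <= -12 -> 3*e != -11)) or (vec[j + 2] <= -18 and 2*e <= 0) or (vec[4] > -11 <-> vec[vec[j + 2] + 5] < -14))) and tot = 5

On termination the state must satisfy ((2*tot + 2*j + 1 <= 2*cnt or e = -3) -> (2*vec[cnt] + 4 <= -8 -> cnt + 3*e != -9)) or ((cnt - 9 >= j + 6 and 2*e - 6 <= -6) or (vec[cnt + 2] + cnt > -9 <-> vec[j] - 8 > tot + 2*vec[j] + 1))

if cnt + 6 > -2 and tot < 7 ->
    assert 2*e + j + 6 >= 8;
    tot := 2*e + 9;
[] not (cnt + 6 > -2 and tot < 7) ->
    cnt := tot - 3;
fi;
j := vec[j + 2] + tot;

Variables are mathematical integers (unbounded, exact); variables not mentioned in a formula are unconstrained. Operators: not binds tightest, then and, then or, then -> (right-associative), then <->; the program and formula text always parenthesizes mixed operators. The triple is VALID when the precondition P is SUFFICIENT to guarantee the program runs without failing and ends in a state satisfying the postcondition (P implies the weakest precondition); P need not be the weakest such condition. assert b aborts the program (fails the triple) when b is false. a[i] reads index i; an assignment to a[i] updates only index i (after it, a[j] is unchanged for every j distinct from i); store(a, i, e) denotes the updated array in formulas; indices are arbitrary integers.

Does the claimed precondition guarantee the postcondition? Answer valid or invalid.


Working backward. After the program, the postcondition ((2*tot + 2*j + 1 <= 2*cnt or e = -3) -> (2*vec[cnt] + 4 <= -8 -> cnt + 3*e != -9)) or ((cnt - 9 >= j + 6 and 2*e - 6 <= -6) or (vec[cnt + 2] + cnt > -9 <-> vec[j] - 8 > tot + 2*vec[j] + 1)) must hold; in canonical form it is ((2*j + 2*tot <= 2*cnt - 1 or e = -3) -> (2*vec[cnt] <= -12 -> cnt + 3*e != -9)) or (cnt >= j + 15 and 2*e <= 0) or (vec[cnt + 2] + cnt > -9 <-> vec[j] + tot < -9).
Before j := vec[j + 2] + tot: ((2*vec[j + 2] + 4*tot <= 2*cnt - 1 or e = -3) -> (2*vec[cnt] <= -12 -> cnt + 3*e != -9)) or (cnt >= vec[j + 2] + tot + 15 and 2*e <= 0) or (vec[cnt + 2] + cnt > -9 <-> vec[vec[j + 2] + tot] + tot < -9)
Then branch requires 2*e + j >= 2 and (((2*vec[j + 2] + 8*e <= 2*cnt - 37 or e = -3) -> (2*vec[cnt] <= -12 -> cnt + 3*e != -9)) or (cnt >= vec[j + 2] + 2*e + 24 and 2*e <= 0) or (vec[cnt + 2] + cnt > -9 <-> vec[vec[j + 2] + 2*e + 9] + 2*e < -18)); else branch requires ((2*vec[j + 2] + 2*tot <= -7 or e = -3) -> (2*vec[tot - 3] <= -12 -> 3*e + tot != -6)) or (vec[j + 2] <= -18 and 2*e <= 0) or (vec[tot - 1] + tot > -6 <-> vec[vec[j + 2] + tot] + tot < -9).
Before the if: ((cnt > -8 and tot < 7) -> (2*e + j >= 2 and (((2*vec[j + 2] + 8*e <= 2*cnt - 37 or e = -3) -> (2*vec[cnt] <= -12 -> cnt + 3*e != -9)) or (cnt >= vec[j + 2] + 2*e + 24 and 2*e <= 0) or (vec[cnt + 2] + cnt > -9 <-> vec[vec[j + 2] + 2*e + 9] + 2*e < -18)))) and ((not (cnt > -8 and tot < 7)) -> (((2*vec[j + 2] + 2*tot <= -7 or e = -3) -> (2*vec[tot - 3] <= -12 -> 3*e + tot != -6)) or (vec[j + 2] <= -18 and 2*e <= 0) or (vec[tot - 1] + tot > -6 <-> vec[vec[j + 2] + tot] + tot < -9)))
The weakest precondition is ((cnt > -8 and tot < 7) -> (2*e + j >= 2 and (((2*vec[j + 2] + 8*e <= 2*cnt - 37 or e = -3) -> (2*vec[cnt] <= -12 -> cnt + 3*e != -9)) or (cnt >= vec[j + 2] + 2*e + 24 and 2*e <= 0) or (vec[cnt + 2] + cnt > -9 <-> vec[vec[j + 2] + 2*e + 9] + 2*e < -18)))) and ((not (cnt > -8 and tot < 7)) -> (((2*vec[j + 2] + 2*tot <= -7 or e = -3) -> (2*vec[tot - 3] <= -12 -> 3*e + tot != -6)) or (vec[j + 2] <= -18 and 2*e <= 0) or (vec[tot - 1] + tot > -6 <-> vec[vec[j + 2] + tot] + tot < -9))).
Check whether (cnt > -8 -> (2*e + j >= 2 and (((2*vec[j + 2] + 8*e <= 2*cnt - 37 or e = -3) -> (2*vec[cnt] <= -12 -> cnt + 3*e != -9)) or (cnt >= vec[j + 2] + 2*e + 24 and 2*e <= 0) or (vec[cnt + 2] + cnt > -9 <-> vec[vec[j + 2] + 2*e + 9] + 2*e < -18)))) and ((not (cnt > -8)) -> (((2*vec[j + 2] <= -17 or e = -3) -> (2*vec[2] <= -12 -> 3*e != -11)) or (vec[j + 2] <= -18 and 2*e <= 0) or (vec[4] > -11 <-> vec[vec[j + 2] + 5] < -14))) and tot = 5 implies it.
Every state satisfying the precondition satisfies the weakest precondition: the implication holds.
Answer: valid


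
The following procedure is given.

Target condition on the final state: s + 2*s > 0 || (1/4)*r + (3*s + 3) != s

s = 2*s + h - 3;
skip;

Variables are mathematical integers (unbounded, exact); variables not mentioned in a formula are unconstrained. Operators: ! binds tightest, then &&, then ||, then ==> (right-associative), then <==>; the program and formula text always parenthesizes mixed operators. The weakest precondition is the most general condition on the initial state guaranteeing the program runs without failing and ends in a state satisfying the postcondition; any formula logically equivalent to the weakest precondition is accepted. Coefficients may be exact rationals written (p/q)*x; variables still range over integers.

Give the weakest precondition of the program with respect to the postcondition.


Working backward. After the program, the postcondition s + 2*s > 0 || (1/4)*r + (3*s + 3) != s must hold; in canonical form it is 3*s > 0 || (1/4)*r + 2*s != -3.
Before skip: 3*s > 0 || (1/4)*r + 2*s != -3
Before s := 2*s + h - 3: 3*h + 6*s > 9 || 2*h + (1/4)*r + 4*s != 3
Answer: WP = 3*h + 6*s > 9 || 2*h + (1/4)*r + 4*s != 3


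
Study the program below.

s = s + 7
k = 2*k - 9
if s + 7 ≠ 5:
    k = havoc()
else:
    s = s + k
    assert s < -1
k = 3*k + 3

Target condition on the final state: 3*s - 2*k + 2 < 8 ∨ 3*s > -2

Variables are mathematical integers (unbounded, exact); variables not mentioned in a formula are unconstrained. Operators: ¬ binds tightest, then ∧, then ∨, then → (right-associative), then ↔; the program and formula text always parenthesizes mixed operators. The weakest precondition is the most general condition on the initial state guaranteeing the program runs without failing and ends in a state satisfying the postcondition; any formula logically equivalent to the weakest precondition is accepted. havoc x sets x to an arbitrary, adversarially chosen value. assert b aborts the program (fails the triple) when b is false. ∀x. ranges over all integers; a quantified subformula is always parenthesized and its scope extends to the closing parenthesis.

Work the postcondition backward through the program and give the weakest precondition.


Working backward. After the program, the postcondition 3*s - 2*k + 2 < 8 ∨ 3*s > -2 must hold; in canonical form it is 3*s < 2*k + 6 ∨ 3*s > -2.
Before k := 3*k + 3: 3*s < 6*k + 12 ∨ 3*s > -2
Then branch requires ∀k_1. (3*s < 6*k_1 + 12 ∨ 3*s > -2); else branch requires k + s < -1 ∧ (3*s < 3*k + 12 ∨ 3*k + 3*s > -2).
Before the if: (s ≠ -2 → (∀k_1. (3*s < 6*k_1 + 12 ∨ 3*s > -2))) ∧ ((¬(s ≠ -2)) → (k + s < -1 ∧ (3*s < 3*k + 12 ∨ 3*k + 3*s > -2)))
Before k := 2*k - 9: (s ≠ -2 → (∀k_1. (3*s < 6*k_1 + 12 ∨ 3*s > -2))) ∧ ((¬(s ≠ -2)) → (2*k + s < 8 ∧ (3*s < 6*k - 15 ∨ 6*k + 3*s > 25)))
Before s := s + 7: (s ≠ -9 → (∀k_1. (3*s < 6*k_1 - 9 ∨ 3*s > -23))) ∧ ((¬(s ≠ -9)) → (2*k + s < 1 ∧ (3*s < 6*k - 36 ∨ 6*k + 3*s > 4)))
Answer: WP = (s ≠ -9 → (∀k_1. (3*s < 6*k_1 - 9 ∨ 3*s > -23))) ∧ ((¬(s ≠ -9)) → (2*k + s < 1 ∧ (3*s < 6*k - 36 ∨ 6*k + 3*s > 4)))


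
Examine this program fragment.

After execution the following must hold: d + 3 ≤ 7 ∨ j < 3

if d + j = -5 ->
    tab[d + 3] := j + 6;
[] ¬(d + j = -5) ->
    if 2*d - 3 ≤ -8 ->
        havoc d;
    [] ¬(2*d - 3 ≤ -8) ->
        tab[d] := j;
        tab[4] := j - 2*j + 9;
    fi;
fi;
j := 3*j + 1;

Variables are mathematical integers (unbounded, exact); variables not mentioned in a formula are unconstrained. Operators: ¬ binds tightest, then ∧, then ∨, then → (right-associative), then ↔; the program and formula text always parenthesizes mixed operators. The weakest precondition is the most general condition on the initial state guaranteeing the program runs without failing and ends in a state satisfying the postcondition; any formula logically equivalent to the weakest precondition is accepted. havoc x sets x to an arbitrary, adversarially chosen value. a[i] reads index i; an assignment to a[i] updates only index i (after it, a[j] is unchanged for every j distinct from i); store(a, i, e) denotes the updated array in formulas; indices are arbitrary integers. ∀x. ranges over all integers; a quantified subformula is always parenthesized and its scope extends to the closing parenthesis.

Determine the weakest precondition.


Working backward. After the program, the postcondition d + 3 ≤ 7 ∨ j < 3 must hold; in canonical form it is d ≤ 4 ∨ j < 3.
Before j := 3*j + 1: d ≤ 4 ∨ 3*j < 2
Then branch requires d ≤ 4 ∨ 3*j < 2; else branch requires (2*d ≤ -5 → (∀d_1. (d_1 ≤ 4 ∨ 3*j < 2))) ∧ ((¬(2*d ≤ -5)) → (d ≤ 4 ∨ 3*j < 2)).
Before the if: (d + j = -5 → (d ≤ 4 ∨ 3*j < 2)) ∧ ((¬(d + j = -5)) → ((2*d ≤ -5 → (∀d_1. (d_1 ≤ 4 ∨ 3*j < 2))) ∧ ((¬(2*d ≤ -5)) → (d ≤ 4 ∨ 3*j < 2))))
Answer: WP = (d + j = -5 → (d ≤ 4 ∨ 3*j < 2)) ∧ ((¬(d + j = -5)) → ((2*d ≤ -5 → (∀d_1. (d_1 ≤ 4 ∨ 3*j < 2))) ∧ ((¬(2*d ≤ -5)) → (d ≤ 4 ∨ 3*j < 2))))


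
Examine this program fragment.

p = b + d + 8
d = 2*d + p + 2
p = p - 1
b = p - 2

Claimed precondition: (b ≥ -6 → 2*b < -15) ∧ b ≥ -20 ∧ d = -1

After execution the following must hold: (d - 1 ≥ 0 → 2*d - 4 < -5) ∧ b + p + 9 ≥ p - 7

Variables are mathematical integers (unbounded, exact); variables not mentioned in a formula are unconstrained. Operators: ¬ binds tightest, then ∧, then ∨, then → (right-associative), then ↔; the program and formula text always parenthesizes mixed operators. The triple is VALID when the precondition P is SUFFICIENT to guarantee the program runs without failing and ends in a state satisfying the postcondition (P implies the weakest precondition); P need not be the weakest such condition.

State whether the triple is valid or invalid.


Working backward. After the program, the postcondition (d - 1 ≥ 0 → 2*d - 4 < -5) ∧ b + p + 9 ≥ p - 7 must hold; in canonical form it is (d ≥ 1 → 2*d < -1) ∧ b ≥ -16.
Before b := p - 2: (d ≥ 1 → 2*d < -1) ∧ p ≥ -14
Before p := p - 1: (d ≥ 1 → 2*d < -1) ∧ p ≥ -13
Before d := 2*d + p + 2: (2*d + p ≥ -1 → 4*d + 2*p < -5) ∧ p ≥ -13
Before p := b + d + 8: (b + 3*d ≥ -9 → 2*b + 6*d < -21) ∧ b + d ≥ -21
The weakest precondition is (b + 3*d ≥ -9 → 2*b + 6*d < -21) ∧ b + d ≥ -21.
Check whether (b ≥ -6 → 2*b < -15) ∧ b ≥ -20 ∧ d = -1 implies it.
Every state satisfying the precondition satisfies the weakest precondition: the implication holds.
Answer: valid


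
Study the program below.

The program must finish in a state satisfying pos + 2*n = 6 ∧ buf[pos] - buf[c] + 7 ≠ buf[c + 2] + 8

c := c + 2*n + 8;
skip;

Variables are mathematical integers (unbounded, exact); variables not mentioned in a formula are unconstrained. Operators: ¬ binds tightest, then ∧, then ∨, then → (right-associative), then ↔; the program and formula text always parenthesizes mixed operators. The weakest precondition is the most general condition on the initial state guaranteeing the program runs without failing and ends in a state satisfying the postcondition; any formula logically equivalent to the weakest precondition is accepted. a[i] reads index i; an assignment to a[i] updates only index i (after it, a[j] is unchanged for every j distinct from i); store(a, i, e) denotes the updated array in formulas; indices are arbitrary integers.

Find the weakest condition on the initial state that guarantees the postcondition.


Working backward. After the program, the postcondition pos + 2*n = 6 ∧ buf[pos] - buf[c] + 7 ≠ buf[c + 2] + 8 must hold; in canonical form it is 2*n + pos = 6 ∧ buf[pos] ≠ buf[c + 2] + buf[c] + 1.
Before skip: 2*n + pos = 6 ∧ buf[pos] ≠ buf[c + 2] + buf[c] + 1
Before c := c + 2*n + 8: 2*n + pos = 6 ∧ buf[pos] ≠ buf[c + 2*n + 10] + buf[c + 2*n + 8] + 1
Answer: WP = 2*n + pos = 6 ∧ buf[pos] ≠ buf[c + 2*n + 10] + buf[c + 2*n + 8] + 1


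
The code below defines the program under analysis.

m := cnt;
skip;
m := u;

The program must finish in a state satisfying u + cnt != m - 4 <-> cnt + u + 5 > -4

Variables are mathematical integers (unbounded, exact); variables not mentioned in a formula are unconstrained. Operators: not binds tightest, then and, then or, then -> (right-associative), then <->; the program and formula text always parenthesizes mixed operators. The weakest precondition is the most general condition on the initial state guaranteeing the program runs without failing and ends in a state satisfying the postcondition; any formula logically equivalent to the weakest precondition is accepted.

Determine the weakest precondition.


Working backward. After the program, the postcondition u + cnt != m - 4 <-> cnt + u + 5 > -4 must hold; in canonical form it is cnt + u != m - 4 <-> cnt + u > -9.
Before m := u: cnt != -4 <-> cnt + u > -9
Before skip: cnt != -4 <-> cnt + u > -9
Before m := cnt: cnt != -4 <-> cnt + u > -9
Answer: WP = cnt != -4 <-> cnt + u > -9


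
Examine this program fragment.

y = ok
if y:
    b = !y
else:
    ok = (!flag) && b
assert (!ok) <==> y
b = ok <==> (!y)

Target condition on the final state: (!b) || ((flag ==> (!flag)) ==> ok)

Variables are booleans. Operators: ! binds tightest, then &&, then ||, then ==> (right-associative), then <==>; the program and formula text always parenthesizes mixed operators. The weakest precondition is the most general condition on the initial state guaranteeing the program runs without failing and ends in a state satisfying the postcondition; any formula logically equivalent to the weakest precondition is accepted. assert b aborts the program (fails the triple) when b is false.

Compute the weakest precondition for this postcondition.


Working backward. After the program, (!b) || ((flag ==> (!flag)) ==> ok) must hold.
Before b := ok <==> (!y): (!(ok <==> (!y))) || ((flag ==> (!flag)) ==> ok)
Before assert (!ok) <==> y: ((!ok) <==> y) && ((!(ok <==> (!y))) || ((flag ==> (!flag)) ==> ok))
Then branch requires ((!ok) <==> y) && ((!(ok <==> (!y))) || ((flag ==> (!flag)) ==> ok)); else branch requires ((!((!flag) && b)) <==> y) && ((!(((!flag) && b) <==> (!y))) || ((flag ==> (!flag)) ==> ((!flag) && b))).
Before the if: (y ==> (((!ok) <==> y) && ((!(ok <==> (!y))) || ((flag ==> (!flag)) ==> ok)))) && ((!y) ==> (((!((!flag) && b)) <==> y) && ((!(((!flag) && b) <==> (!y))) || ((flag ==> (!flag)) ==> ((!flag) && b)))))
Before y := ok: (ok ==> (((!ok) <==> ok) && ((!(ok <==> (!ok))) || ((flag ==> (!flag)) ==> ok)))) && ((!ok) ==> (((!((!flag) && b)) <==> ok) && ((!(((!flag) && b) <==> (!ok))) || ((flag ==> (!flag)) ==> ((!flag) && b)))))
Answer: WP = (ok ==> (((!ok) <==> ok) && ((!(ok <==> (!ok))) || ((flag ==> (!flag)) ==> ok)))) && ((!ok) ==> (((!((!flag) && b)) <==> ok) && ((!(((!flag) && b) <==> (!ok))) || ((flag ==> (!flag)) ==> ((!flag) && b)))))


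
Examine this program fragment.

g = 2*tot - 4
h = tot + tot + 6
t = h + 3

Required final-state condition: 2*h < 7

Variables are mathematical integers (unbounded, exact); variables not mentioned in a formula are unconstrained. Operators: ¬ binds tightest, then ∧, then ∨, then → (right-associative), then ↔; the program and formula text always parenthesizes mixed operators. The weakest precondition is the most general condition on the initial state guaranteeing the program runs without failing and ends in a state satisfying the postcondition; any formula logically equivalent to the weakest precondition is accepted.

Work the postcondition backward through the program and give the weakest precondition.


Working backward. After the program, 2*h < 7 must hold.
Before t := h + 3: 2*h < 7
Before h := tot + tot + 6: 4*tot < -5
Before g := 2*tot - 4: 4*tot < -5
Answer: WP = 4*tot < -5


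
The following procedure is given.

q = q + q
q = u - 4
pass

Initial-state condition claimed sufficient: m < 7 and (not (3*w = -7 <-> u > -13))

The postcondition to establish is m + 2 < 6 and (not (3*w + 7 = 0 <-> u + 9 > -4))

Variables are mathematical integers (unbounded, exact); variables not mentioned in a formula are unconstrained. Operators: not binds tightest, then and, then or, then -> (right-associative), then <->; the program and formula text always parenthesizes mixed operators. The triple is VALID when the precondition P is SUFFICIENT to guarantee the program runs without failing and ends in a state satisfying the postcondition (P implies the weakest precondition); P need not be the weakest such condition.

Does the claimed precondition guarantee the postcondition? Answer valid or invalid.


Working backward. After the program, the postcondition m + 2 < 6 and (not (3*w + 7 = 0 <-> u + 9 > -4)) must hold; in canonical form it is m < 4 and (not (3*w = -7 <-> u > -13)).
Before skip: m < 4 and (not (3*w = -7 <-> u > -13))
Before q := u - 4: m < 4 and (not (3*w = -7 <-> u > -13))
Before q := q + q: m < 4 and (not (3*w = -7 <-> u > -13))
The weakest precondition is m < 4 and (not (3*w = -7 <-> u > -13)).
Check whether m < 7 and (not (3*w = -7 <-> u > -13)) implies it.
Countermodel: at the initial state m = 4, u = -12, w = 0, the precondition holds but the weakest precondition fails.
Answer: invalid


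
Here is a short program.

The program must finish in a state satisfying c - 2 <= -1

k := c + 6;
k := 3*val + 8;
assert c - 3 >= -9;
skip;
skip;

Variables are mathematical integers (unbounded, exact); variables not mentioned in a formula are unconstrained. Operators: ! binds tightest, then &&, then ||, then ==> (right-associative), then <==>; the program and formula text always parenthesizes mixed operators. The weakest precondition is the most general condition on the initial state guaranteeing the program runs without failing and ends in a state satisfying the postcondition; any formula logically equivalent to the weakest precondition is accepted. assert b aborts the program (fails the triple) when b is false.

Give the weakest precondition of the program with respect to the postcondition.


Working backward. After the program, the postcondition c - 2 <= -1 must hold; in canonical form it is c <= 1.
Before skip: c <= 1
Before skip: c <= 1
Before assert c - 3 >= -9: c >= -6 && c <= 1
Before k := 3*val + 8: c >= -6 && c <= 1
Before k := c + 6: c >= -6 && c <= 1
Answer: WP = c >= -6 && c <= 1


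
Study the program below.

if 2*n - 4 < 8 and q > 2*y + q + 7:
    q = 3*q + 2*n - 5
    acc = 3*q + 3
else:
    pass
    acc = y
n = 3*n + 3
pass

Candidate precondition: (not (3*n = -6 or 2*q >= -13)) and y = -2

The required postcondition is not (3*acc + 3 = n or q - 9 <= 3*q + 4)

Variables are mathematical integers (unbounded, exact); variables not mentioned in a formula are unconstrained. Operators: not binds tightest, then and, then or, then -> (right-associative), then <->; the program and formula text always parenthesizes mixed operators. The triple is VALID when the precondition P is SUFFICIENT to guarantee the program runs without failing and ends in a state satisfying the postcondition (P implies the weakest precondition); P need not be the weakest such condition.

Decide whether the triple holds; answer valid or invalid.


Working backward. After the program, the postcondition not (3*acc + 3 = n or q - 9 <= 3*q + 4) must hold; in canonical form it is not (3*acc = n - 3 or 2*q >= -13).
Before skip: not (3*acc = n - 3 or 2*q >= -13)
Before n := 3*n + 3: not (3*acc = 3*n or 2*q >= -13)
Then branch requires not (15*n + 27*q = 36 or 4*n + 6*q >= -3); else branch requires not (3*y = 3*n or 2*q >= -13).
Before the if: ((2*n < 12 and 2*y < -7) -> (not (15*n + 27*q = 36 or 4*n + 6*q >= -3))) and ((not (2*n < 12 and 2*y < -7)) -> (not (3*y = 3*n or 2*q >= -13)))
The weakest precondition is ((2*n < 12 and 2*y < -7) -> (not (15*n + 27*q = 36 or 4*n + 6*q >= -3))) and ((not (2*n < 12 and 2*y < -7)) -> (not (3*y = 3*n or 2*q >= -13))).
Check whether (not (3*n = -6 or 2*q >= -13)) and y = -2 implies it.
Every state satisfying the precondition satisfies the weakest precondition: the implication holds.
Answer: valid


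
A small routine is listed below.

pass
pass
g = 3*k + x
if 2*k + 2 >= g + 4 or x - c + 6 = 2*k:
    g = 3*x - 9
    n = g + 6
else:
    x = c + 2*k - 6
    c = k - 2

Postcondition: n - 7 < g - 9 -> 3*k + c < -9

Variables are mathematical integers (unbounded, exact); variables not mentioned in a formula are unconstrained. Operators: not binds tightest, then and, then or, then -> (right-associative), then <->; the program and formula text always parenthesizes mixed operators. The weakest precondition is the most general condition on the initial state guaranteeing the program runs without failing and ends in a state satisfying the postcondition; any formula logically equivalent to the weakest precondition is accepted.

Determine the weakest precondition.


Working backward. After the program, the postcondition n - 7 < g - 9 -> 3*k + c < -9 must hold; in canonical form it is n < g - 2 -> c + 3*k < -9.
Then branch requires true; else branch requires n < g - 2 -> 4*k < -7.
Before the if: (not (2*k >= g + 2 or x = c + 2*k - 6)) -> (n < g - 2 -> 4*k < -7)
Before g := 3*k + x: (not (k + x <= -2 or x = c + 2*k - 6)) -> (n < 3*k + x - 2 -> 4*k < -7)
Before skip: (not (k + x <= -2 or x = c + 2*k - 6)) -> (n < 3*k + x - 2 -> 4*k < -7)
Before skip: (not (k + x <= -2 or x = c + 2*k - 6)) -> (n < 3*k + x - 2 -> 4*k < -7)
Answer: WP = (not (k + x <= -2 or x = c + 2*k - 6)) -> (n < 3*k + x - 2 -> 4*k < -7)


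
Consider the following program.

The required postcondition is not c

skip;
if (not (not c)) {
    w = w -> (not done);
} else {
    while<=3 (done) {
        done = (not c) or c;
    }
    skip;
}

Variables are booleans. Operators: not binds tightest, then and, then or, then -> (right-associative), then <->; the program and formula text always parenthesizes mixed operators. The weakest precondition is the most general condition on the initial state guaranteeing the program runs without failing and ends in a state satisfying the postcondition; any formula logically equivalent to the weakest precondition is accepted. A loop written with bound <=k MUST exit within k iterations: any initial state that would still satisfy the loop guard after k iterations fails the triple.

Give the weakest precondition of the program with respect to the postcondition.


Working backward. After the program, not c must hold.
Then branch requires not c; else branch requires (not done) and ((not done) -> (not c)).
Before the if: (c -> (not c)) and ((not c) -> ((not done) and ((not done) -> (not c))))
Before skip: (c -> (not c)) and ((not c) -> ((not done) and ((not done) -> (not c))))
Answer: WP = (c -> (not c)) and ((not c) -> ((not done) and ((not done) -> (not c))))


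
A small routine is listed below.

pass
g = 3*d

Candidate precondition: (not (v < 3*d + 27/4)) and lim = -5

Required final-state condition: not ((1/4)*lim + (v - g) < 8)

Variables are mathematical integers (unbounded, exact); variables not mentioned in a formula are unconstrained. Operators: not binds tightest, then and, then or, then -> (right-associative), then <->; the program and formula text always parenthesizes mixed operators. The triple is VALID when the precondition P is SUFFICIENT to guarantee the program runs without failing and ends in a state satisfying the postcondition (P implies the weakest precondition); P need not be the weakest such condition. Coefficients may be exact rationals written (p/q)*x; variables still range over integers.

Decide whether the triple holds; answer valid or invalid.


Working backward. After the program, the postcondition not ((1/4)*lim + (v - g) < 8) must hold; in canonical form it is not ((1/4)*lim + v < g + 8).
Before g := 3*d: not ((1/4)*lim + v < 3*d + 8)
Before skip: not ((1/4)*lim + v < 3*d + 8)
The weakest precondition is not ((1/4)*lim + v < 3*d + 8).
Check whether (not (v < 3*d + 27/4)) and lim = -5 implies it.
Countermodel: at the initial state d = 0, lim = -5, v = 7, the precondition holds but the weakest precondition fails.
Answer: invalid


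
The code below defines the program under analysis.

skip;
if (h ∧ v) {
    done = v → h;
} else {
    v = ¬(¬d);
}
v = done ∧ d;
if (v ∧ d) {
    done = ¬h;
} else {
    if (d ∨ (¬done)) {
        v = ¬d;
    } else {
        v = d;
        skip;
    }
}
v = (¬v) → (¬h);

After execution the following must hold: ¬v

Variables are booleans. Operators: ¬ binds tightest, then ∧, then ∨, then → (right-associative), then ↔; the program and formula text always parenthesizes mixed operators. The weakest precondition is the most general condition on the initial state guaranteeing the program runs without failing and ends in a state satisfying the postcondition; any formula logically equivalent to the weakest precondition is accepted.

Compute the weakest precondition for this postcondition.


Working backward. After the program, ¬v must hold.
Before v := (¬v) → (¬h): ¬((¬v) → (¬h))
Then branch requires ¬((¬v) → (¬h)); else branch requires ((d ∨ (¬done)) → (¬(d → (¬h)))) ∧ ((¬(d ∨ (¬done))) → (¬((¬d) → (¬h)))).
Before the if: ((v ∧ d) → (¬((¬v) → (¬h)))) ∧ ((¬(v ∧ d)) → (((d ∨ (¬done)) → (¬(d → (¬h)))) ∧ ((¬(d ∨ (¬done))) → (¬((¬d) → (¬h))))))
Before v := done ∧ d: ((done ∧ d) → (¬((¬(done ∧ d)) → (¬h)))) ∧ ((¬(done ∧ d)) → (((d ∨ (¬done)) → (¬(d → (¬h)))) ∧ ((¬(d ∨ (¬done))) → (¬((¬d) → (¬h))))))
Then branch requires (((v → h) ∧ d) → (¬((¬((v → h) ∧ d)) → (¬h)))) ∧ ((¬((v → h) ∧ d)) → (((d ∨ (¬(v → h))) → (¬(d → (¬h)))) ∧ ((¬(d ∨ (¬(v → h)))) → (¬((¬d) → (¬h)))))); else branch requires ((done ∧ d) → (¬((¬(done ∧ d)) → (¬h)))) ∧ ((¬(done ∧ d)) → (((d ∨ (¬done)) → (¬(d → (¬h)))) ∧ ((¬(d ∨ (¬done))) → (¬((¬d) → (¬h)))))).
Before the if: ((h ∧ v) → ((((v → h) ∧ d) → (¬((¬((v → h) ∧ d)) → (¬h)))) ∧ ((¬((v → h) ∧ d)) → (((d ∨ (¬(v → h))) → (¬(d → (¬h)))) ∧ ((¬(d ∨ (¬(v → h)))) → (¬((¬d) → (¬h)))))))) ∧ ((¬(h ∧ v)) → (((done ∧ d) → (¬((¬(done ∧ d)) → (¬h)))) ∧ ((¬(done ∧ d)) → (((d ∨ (¬done)) → (¬(d → (¬h)))) ∧ ((¬(d ∨ (¬done))) → (¬((¬d) → (¬h))))))))
Before skip: ((h ∧ v) → ((((v → h) ∧ d) → (¬((¬((v → h) ∧ d)) → (¬h)))) ∧ ((¬((v → h) ∧ d)) → (((d ∨ (¬(v → h))) → (¬(d → (¬h)))) ∧ ((¬(d ∨ (¬(v → h)))) → (¬((¬d) → (¬h)))))))) ∧ ((¬(h ∧ v)) → (((done ∧ d) → (¬((¬(done ∧ d)) → (¬h)))) ∧ ((¬(done ∧ d)) → (((d ∨ (¬done)) → (¬(d → (¬h)))) ∧ ((¬(d ∨ (¬done))) → (¬((¬d) → (¬h))))))))
Answer: WP = ((h ∧ v) → ((((v → h) ∧ d) → (¬((¬((v → h) ∧ d)) → (¬h)))) ∧ ((¬((v → h) ∧ d)) → (((d ∨ (¬(v → h))) → (¬(d → (¬h)))) ∧ ((¬(d ∨ (¬(v → h)))) → (¬((¬d) → (¬h)))))))) ∧ ((¬(h ∧ v)) → (((done ∧ d) → (¬((¬(done ∧ d)) → (¬h)))) ∧ ((¬(done ∧ d)) → (((d ∨ (¬done)) → (¬(d → (¬h)))) ∧ ((¬(d ∨ (¬done))) → (¬((¬d) → (¬h))))))))


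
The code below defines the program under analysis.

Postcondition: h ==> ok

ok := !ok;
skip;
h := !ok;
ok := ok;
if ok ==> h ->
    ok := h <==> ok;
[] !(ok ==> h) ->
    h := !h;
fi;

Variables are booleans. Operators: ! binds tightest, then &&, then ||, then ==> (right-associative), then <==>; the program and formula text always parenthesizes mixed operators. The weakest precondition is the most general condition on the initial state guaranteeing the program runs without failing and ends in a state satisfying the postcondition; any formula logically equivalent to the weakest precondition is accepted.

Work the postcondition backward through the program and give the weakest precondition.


Working backward. After the program, h ==> ok must hold.
Then branch requires h ==> (h <==> ok); else branch requires (!h) ==> ok.
Before the if: ((ok ==> h) ==> (h ==> (h <==> ok))) && ((!(ok ==> h)) ==> ((!h) ==> ok))
Before ok := ok: ((ok ==> h) ==> (h ==> (h <==> ok))) && ((!(ok ==> h)) ==> ((!h) ==> ok))
Before h := !ok: (ok ==> (!ok)) ==> ((!ok) ==> ((!ok) <==> ok))
Before skip: (ok ==> (!ok)) ==> ((!ok) ==> ((!ok) <==> ok))
Before ok := !ok: ((!ok) ==> ok) ==> (ok ==> (ok <==> (!ok)))
Answer: WP = ((!ok) ==> ok) ==> (ok ==> (ok <==> (!ok)))


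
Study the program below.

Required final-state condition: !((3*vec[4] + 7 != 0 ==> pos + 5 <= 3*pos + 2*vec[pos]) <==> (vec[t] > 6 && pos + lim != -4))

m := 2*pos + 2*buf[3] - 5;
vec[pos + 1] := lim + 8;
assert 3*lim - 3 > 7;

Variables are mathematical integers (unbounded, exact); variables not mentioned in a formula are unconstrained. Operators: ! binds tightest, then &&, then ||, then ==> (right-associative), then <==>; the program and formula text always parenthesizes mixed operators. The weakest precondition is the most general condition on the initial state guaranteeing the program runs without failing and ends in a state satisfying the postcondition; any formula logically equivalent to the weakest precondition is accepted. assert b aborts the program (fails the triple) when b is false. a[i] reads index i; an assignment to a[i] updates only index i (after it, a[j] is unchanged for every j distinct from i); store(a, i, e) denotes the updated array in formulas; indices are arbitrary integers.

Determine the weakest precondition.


Working backward. After the program, the postcondition !((3*vec[4] + 7 != 0 ==> pos + 5 <= 3*pos + 2*vec[pos]) <==> (vec[t] > 6 && pos + lim != -4)) must hold; in canonical form it is !((3*vec[4] != -7 ==> 2*vec[pos] + 2*pos >= 5) <==> (vec[t] > 6 && lim + pos != -4)).
Before assert 3*lim - 3 > 7: 3*lim > 10 && (!((3*vec[4] != -7 ==> 2*vec[pos] + 2*pos >= 5) <==> (vec[t] > 6 && lim + pos != -4)))
Before vec[pos + 1] := lim + 8: 3*lim > 10 && (!((3*store(vec, pos + 1, lim + 8)[4] != -7 ==> 2*store(vec, pos + 1, lim + 8)[pos] + 2*pos >= 5) <==> (store(vec, pos + 1, lim + 8)[t] > 6 && lim + pos != -4)))
Before m := 2*pos + 2*buf[3] - 5: 3*lim > 10 && (!((3*store(vec, pos + 1, lim + 8)[4] != -7 ==> 2*store(vec, pos + 1, lim + 8)[pos] + 2*pos >= 5) <==> (store(vec, pos + 1, lim + 8)[t] > 6 && lim + pos != -4)))
Answer: WP = 3*lim > 10 && (!((3*store(vec, pos + 1, lim + 8)[4] != -7 ==> 2*store(vec, pos + 1, lim + 8)[pos] + 2*pos >= 5) <==> (store(vec, pos + 1, lim + 8)[t] > 6 && lim + pos != -4)))


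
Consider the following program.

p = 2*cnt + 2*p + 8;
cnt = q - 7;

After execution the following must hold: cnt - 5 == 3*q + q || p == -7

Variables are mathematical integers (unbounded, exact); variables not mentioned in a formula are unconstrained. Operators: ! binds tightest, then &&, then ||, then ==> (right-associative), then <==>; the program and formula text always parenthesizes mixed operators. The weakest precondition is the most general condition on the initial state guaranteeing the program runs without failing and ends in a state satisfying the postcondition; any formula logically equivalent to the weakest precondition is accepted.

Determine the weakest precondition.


Working backward. After the program, the postcondition cnt - 5 == 3*q + q || p == -7 must hold; in canonical form it is cnt == 4*q + 5 || p == -7.
Before cnt := q - 7: 3*q == -12 || p == -7
Before p := 2*cnt + 2*p + 8: 3*q == -12 || 2*cnt + 2*p == -15
Answer: WP = 3*q == -12 || 2*cnt + 2*p == -15


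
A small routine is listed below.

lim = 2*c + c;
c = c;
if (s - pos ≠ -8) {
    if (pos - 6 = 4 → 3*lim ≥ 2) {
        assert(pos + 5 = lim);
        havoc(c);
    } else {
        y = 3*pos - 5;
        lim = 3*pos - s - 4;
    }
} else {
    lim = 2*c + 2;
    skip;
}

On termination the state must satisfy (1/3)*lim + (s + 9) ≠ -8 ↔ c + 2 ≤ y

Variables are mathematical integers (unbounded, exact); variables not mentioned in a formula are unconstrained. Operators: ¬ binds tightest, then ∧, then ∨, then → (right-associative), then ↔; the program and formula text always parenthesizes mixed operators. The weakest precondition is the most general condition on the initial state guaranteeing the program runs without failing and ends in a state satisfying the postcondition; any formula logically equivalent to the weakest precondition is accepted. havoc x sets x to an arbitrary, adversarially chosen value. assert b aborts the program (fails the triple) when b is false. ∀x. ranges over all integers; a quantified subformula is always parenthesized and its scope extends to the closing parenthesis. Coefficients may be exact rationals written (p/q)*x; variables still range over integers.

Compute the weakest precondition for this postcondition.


Working backward. After the program, the postcondition (1/3)*lim + (s + 9) ≠ -8 ↔ c + 2 ≤ y must hold; in canonical form it is (1/3)*lim + s ≠ -17 ↔ c ≤ y - 2.
Then branch requires ((pos = 10 → 3*lim ≥ 2) → (pos = lim - 5 ∧ (∀c_1. ((1/3)*lim + s ≠ -17 ↔ c_1 ≤ y - 2)))) ∧ ((¬(pos = 10 → 3*lim ≥ 2)) → (pos + (2/3)*s ≠ -47/3 ↔ c ≤ 3*pos - 7)); else branch requires (2/3)*c + s ≠ -53/3 ↔ c ≤ y - 2.
Before the if: (s ≠ pos - 8 → (((pos = 10 → 3*lim ≥ 2) → (pos = lim - 5 ∧ (∀c_1. ((1/3)*lim + s ≠ -17 ↔ c_1 ≤ y - 2)))) ∧ ((¬(pos = 10 → 3*lim ≥ 2)) → (pos + (2/3)*s ≠ -47/3 ↔ c ≤ 3*pos - 7)))) ∧ ((¬(s ≠ pos - 8)) → ((2/3)*c + s ≠ -53/3 ↔ c ≤ y - 2))
Before c := c: (s ≠ pos - 8 → (((pos = 10 → 3*lim ≥ 2) → (pos = lim - 5 ∧ (∀c_1. ((1/3)*lim + s ≠ -17 ↔ c_1 ≤ y - 2)))) ∧ ((¬(pos = 10 → 3*lim ≥ 2)) → (pos + (2/3)*s ≠ -47/3 ↔ c ≤ 3*pos - 7)))) ∧ ((¬(s ≠ pos - 8)) → ((2/3)*c + s ≠ -53/3 ↔ c ≤ y - 2))
Before lim := 2*c + c: (s ≠ pos - 8 → (((pos = 10 → 9*c ≥ 2) → (pos = 3*c - 5 ∧ (∀c_1. (c + s ≠ -17 ↔ c_1 ≤ y - 2)))) ∧ ((¬(pos = 10 → 9*c ≥ 2)) → (pos + (2/3)*s ≠ -47/3 ↔ c ≤ 3*pos - 7)))) ∧ ((¬(s ≠ pos - 8)) → ((2/3)*c + s ≠ -53/3 ↔ c ≤ y - 2))
Answer: WP = (s ≠ pos - 8 → (((pos = 10 → 9*c ≥ 2) → (pos = 3*c - 5 ∧ (∀c_1. (c + s ≠ -17 ↔ c_1 ≤ y - 2)))) ∧ ((¬(pos = 10 → 9*c ≥ 2)) → (pos + (2/3)*s ≠ -47/3 ↔ c ≤ 3*pos - 7)))) ∧ ((¬(s ≠ pos - 8)) → ((2/3)*c + s ≠ -53/3 ↔ c ≤ y - 2))


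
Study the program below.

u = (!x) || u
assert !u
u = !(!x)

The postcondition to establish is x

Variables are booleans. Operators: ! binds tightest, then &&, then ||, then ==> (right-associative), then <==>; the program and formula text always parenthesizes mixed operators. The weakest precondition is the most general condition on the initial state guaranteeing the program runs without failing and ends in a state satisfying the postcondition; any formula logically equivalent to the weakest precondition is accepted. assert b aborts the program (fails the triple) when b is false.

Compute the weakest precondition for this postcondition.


Working backward. After the program, x must hold.
Before u := !(!x): x
Before assert !u: (!u) && x
Before u := (!x) || u: (!((!x) || u)) && x
Answer: WP = (!((!x) || u)) && x


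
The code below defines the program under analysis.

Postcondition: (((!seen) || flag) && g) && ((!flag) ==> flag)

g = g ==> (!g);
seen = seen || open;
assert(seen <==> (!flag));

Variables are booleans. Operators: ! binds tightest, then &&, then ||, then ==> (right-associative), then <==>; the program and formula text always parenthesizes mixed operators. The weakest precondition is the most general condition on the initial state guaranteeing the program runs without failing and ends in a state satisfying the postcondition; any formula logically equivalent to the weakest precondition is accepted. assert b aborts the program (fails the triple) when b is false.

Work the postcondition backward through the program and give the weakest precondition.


Working backward. After the program, the postcondition (((!seen) || flag) && g) && ((!flag) ==> flag) must hold; in canonical form it is ((!seen) || flag) && g && ((!flag) ==> flag).
Before assert seen <==> (!flag): (seen <==> (!flag)) && ((!seen) || flag) && g && ((!flag) ==> flag)
Before seen := seen || open: ((seen || open) <==> (!flag)) && ((!(seen || open)) || flag) && g && ((!flag) ==> flag)
Before g := g ==> (!g): ((seen || open) <==> (!flag)) && ((!(seen || open)) || flag) && (g ==> (!g)) && ((!flag) ==> flag)
Answer: WP = ((seen || open) <==> (!flag)) && ((!(seen || open)) || flag) && (g ==> (!g)) && ((!flag) ==> flag)


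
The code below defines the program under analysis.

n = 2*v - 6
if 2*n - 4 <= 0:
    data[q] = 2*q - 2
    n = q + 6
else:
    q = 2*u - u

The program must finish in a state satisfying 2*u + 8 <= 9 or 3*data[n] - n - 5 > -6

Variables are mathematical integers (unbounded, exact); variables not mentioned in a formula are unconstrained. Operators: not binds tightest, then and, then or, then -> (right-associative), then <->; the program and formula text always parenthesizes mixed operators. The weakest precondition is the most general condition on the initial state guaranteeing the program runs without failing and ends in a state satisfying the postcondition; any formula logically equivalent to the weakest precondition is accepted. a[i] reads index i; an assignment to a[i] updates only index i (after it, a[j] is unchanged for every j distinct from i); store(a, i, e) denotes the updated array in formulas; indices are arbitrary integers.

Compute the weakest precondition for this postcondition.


Working backward. After the program, the postcondition 2*u + 8 <= 9 or 3*data[n] - n - 5 > -6 must hold; in canonical form it is 2*u <= 1 or 3*data[n] > n - 1.
Then branch requires 2*u <= 1 or 3*store(data, q, 2*q - 2)[q + 6] > q + 5; else branch requires 2*u <= 1 or 3*data[n] > n - 1.
Before the if: (2*n <= 4 -> (2*u <= 1 or 3*store(data, q, 2*q - 2)[q + 6] > q + 5)) and ((not (2*n <= 4)) -> (2*u <= 1 or 3*data[n] > n - 1))
Before n := 2*v - 6: (4*v <= 16 -> (2*u <= 1 or 3*store(data, q, 2*q - 2)[q + 6] > q + 5)) and ((not (4*v <= 16)) -> (2*u <= 1 or 3*data[2*v - 6] > 2*v - 7))
Answer: WP = (4*v <= 16 -> (2*u <= 1 or 3*store(data, q, 2*q - 2)[q + 6] > q + 5)) and ((not (4*v <= 16)) -> (2*u <= 1 or 3*data[2*v - 6] > 2*v - 7))
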